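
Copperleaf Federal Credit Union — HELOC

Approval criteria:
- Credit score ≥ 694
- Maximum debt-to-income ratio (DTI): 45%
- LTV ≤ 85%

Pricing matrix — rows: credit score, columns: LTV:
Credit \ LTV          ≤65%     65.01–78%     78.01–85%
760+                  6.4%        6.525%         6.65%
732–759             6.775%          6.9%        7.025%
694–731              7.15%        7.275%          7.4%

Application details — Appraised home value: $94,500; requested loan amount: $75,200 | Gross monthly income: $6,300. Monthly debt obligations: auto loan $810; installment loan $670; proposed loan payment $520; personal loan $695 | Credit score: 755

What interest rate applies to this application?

Credit score 755 ≥ 694; Total monthly debts = (810 + 670 + 520 + 695) = 2,695. DTI = 2,695/6,300 = 42.8% ≤ 45%
LTV: 75,200 ÷ 94,500 = 79.6%, within 85% cap
Score 755 is in the 732–759 band; LTV 79.6% is in the 78.01–85% band → 7.025%.

7.025%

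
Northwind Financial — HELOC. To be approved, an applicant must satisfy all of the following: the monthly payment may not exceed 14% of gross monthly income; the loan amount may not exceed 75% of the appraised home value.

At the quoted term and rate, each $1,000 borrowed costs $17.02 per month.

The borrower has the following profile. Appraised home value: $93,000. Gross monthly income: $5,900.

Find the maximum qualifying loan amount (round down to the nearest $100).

$48,500

Payment cap: 14% × $5,900 = $826/month.
At $17.02 per $1,000, that supports 826/17.02 × 1,000 ≈ $48,531 → $48,500.
LTV cap: 75% × $93,000 = $69,750 → $69,700.
Binding constraint: payment-to-income.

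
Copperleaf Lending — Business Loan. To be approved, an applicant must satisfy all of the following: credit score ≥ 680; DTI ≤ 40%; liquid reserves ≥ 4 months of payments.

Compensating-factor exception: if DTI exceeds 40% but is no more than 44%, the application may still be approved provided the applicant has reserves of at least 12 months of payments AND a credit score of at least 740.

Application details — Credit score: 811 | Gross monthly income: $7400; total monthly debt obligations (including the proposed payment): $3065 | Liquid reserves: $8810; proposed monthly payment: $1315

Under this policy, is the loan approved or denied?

Denied

Credit score 811 ≥ 680 (meets base)
DTI: 3,065 ÷ 7,400 = 41.4%, over the 40% base limit.
Liquid reserves cover 8,810/1,315 = 6.7 months — ≥ 4 required
DTI 41.4% is within the 40%–44% exception band; checking compensating factors.
Override check — reserves: 6.7 mo (short of 12); score: 811 (ok).
Override conditions not both satisfied; exception does not apply.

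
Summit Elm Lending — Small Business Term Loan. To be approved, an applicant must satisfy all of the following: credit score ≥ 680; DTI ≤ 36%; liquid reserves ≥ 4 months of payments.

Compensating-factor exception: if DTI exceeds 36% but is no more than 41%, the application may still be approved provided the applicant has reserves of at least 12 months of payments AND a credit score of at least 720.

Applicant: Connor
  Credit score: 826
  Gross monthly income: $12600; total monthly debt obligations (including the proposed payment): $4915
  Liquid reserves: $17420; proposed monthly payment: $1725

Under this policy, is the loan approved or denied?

Credit score 826 ≥ 680 (meets base)
DTI: 4,915 ÷ 12,600 = 39%, over the 36% base limit.
Liquid reserves cover 17,420/1,725 = 10.1 months — ≥ 4 required
39% falls in the override range (36%–41%), so the compensating-factor test applies.
Reserves 10.1 < 12 months; credit score 826 ≥ 720.
Override conditions not both satisfied; exception does not apply.

Denied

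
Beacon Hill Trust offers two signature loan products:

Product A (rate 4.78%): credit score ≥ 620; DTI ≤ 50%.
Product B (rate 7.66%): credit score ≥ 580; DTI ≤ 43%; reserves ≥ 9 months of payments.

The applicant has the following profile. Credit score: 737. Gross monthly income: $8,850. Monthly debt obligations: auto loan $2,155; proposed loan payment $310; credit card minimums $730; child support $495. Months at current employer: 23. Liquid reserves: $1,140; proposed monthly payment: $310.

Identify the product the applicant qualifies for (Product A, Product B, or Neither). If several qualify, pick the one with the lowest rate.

Product A

Total debts = (2,155 + 310 + 730 + 495) = 3,690; DTI = 3,690/8,850 = 41.7%.
Reserves = 1,140/310 = 3.7 months.
Product A: score 737 ≥ 620; DTI 41.7% ≤ 50% → qualifies.
Product B: score 737 ≥ 580; DTI 41.7% ≤ 43%; reserves 3.7 < 9 mo → does not qualify.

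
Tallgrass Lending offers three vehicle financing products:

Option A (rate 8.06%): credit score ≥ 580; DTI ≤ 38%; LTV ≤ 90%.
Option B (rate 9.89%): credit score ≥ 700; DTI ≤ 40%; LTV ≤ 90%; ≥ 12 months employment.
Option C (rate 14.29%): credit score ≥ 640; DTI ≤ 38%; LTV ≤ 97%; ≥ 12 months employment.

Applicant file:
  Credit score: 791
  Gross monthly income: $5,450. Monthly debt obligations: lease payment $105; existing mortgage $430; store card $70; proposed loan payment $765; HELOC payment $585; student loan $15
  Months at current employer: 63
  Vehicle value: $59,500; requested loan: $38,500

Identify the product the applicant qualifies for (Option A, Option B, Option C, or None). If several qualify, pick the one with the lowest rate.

Total debts = (105 + 430 + 70 + 765 + 585 + 15) = 1,970; DTI = 1,970/5,450 = 36.1%.
LTV = 38,500/59,500 = 64.7%.
Option A: score 791 ≥ 580; DTI 36.1% ≤ 38%; LTV 64.7% ≤ 90% → qualifies.
Option B: score 791 ≥ 700; DTI 36.1% ≤ 40%; LTV 64.7% ≤ 90%; employment 63 ≥ 12 mo → qualifies.
Option C: score 791 ≥ 640; DTI 36.1% ≤ 38%; LTV 64.7% ≤ 97%; employment 63 ≥ 12 mo → qualifies.
Qualifying: Option A, Option B, Option C. Lowest rate is 8.06% → Option A.

Option A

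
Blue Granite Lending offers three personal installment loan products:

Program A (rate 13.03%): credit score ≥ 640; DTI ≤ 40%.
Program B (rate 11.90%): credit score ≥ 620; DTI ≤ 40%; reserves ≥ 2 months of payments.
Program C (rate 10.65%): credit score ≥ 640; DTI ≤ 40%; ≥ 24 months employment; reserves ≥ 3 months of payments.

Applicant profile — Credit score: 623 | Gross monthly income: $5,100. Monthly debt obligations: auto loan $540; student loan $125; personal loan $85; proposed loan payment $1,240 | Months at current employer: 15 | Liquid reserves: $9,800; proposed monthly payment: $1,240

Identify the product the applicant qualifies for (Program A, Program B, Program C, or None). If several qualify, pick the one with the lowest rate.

Total debts = (540 + 125 + 85 + 1,240) = 1,990; DTI = 1,990/5,100 = 39%.
Reserves = 9,800/1,240 = 7.9 months.
Program A: score 623 < 640; DTI 39% ≤ 40% → does not qualify.
Program B: score 623 ≥ 620; DTI 39% ≤ 40%; reserves 7.9 ≥ 2 mo → qualifies.
Program C: score 623 < 640; DTI 39% ≤ 40%; employment 15 < 24 mo; reserves 7.9 ≥ 3 mo → does not qualify.

Program B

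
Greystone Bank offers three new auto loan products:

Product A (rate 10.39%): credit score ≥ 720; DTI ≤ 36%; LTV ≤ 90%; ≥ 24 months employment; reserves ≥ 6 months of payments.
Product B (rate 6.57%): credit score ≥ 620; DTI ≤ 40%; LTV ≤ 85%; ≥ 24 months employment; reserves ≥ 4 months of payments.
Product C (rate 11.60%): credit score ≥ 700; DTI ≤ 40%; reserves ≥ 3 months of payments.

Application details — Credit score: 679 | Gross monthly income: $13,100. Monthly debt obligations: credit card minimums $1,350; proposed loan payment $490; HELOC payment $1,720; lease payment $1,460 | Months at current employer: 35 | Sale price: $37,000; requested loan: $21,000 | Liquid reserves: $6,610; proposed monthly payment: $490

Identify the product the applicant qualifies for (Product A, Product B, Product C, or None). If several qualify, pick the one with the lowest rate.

Total debts = (1,350 + 490 + 1,720 + 1,460) = 5,020; DTI = 5,020/13,100 = 38.3%.
LTV = 21,000/37,000 = 56.8%.
Reserves = 6,610/490 = 13.5 months.
Product A: score 679 < 720; DTI 38.3% > 36%; LTV 56.8% ≤ 90%; employment 35 ≥ 24 mo; reserves 13.5 ≥ 6 mo → does not qualify.
Product B: score 679 ≥ 620; DTI 38.3% ≤ 40%; LTV 56.8% ≤ 85%; employment 35 ≥ 24 mo; reserves 13.5 ≥ 4 mo → qualifies.
Product C: score 679 < 700; DTI 38.3% ≤ 40%; reserves 13.5 ≥ 3 mo → does not qualify.

Product B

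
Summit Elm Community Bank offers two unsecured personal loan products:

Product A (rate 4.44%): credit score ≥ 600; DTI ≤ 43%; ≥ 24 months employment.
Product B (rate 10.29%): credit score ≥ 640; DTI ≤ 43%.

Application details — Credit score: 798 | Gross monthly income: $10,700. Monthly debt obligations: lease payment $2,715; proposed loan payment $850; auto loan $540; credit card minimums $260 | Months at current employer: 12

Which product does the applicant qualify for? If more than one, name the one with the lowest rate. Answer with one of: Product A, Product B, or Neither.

Product B

Total debts = (2,715 + 850 + 540 + 260) = 4,365; DTI = 4,365/10,700 = 40.8%.
Product A: score 798 ≥ 600; DTI 40.8% ≤ 43%; employment 12 < 24 mo → does not qualify.
Product B: score 798 ≥ 640; DTI 40.8% ≤ 43% → qualifies.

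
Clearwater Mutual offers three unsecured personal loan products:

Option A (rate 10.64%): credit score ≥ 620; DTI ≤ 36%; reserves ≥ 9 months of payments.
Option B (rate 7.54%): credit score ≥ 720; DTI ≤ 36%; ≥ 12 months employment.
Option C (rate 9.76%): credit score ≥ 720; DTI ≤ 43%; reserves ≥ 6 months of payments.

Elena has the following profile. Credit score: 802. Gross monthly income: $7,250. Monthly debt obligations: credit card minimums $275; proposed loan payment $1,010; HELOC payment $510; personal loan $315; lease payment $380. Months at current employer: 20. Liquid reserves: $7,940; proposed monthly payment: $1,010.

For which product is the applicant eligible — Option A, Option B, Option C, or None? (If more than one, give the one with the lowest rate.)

Total debts = (275 + 1,010 + 510 + 315 + 380) = 2,490; DTI = 2,490/7,250 = 34.3%.
Reserves = 7,940/1,010 = 7.9 months.
Option A: score 802 ≥ 620; DTI 34.3% ≤ 36%; reserves 7.9 < 9 mo → does not qualify.
Option B: score 802 ≥ 720; DTI 34.3% ≤ 36%; employment 20 ≥ 12 mo → qualifies.
Option C: score 802 ≥ 720; DTI 34.3% ≤ 43%; reserves 7.9 ≥ 6 mo → qualifies.
Qualifying: Option B, Option C. Lowest rate is 7.54% → Option B.

Option B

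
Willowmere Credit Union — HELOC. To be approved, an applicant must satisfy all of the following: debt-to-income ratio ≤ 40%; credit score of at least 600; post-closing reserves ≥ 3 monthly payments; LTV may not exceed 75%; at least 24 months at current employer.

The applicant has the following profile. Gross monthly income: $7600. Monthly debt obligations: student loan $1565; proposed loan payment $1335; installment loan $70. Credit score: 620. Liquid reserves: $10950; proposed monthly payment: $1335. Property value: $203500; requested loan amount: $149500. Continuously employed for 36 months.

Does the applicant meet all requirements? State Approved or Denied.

Total monthly debts = (1,565 + 1,335 + 70) = 2,970. Debt-to-income = 2,970/7,600 = 39.1% — meets 40% limit
Credit score 620 ≥ 600 (meets)
Reserves: 10,950 ÷ 1,335 = 8.2 months (meets 3-month minimum)
LTV = 149,500/203,500 = 73.5% ≤ 75%
Employment 36 ≥ 24 months
All criteria satisfied.

Approved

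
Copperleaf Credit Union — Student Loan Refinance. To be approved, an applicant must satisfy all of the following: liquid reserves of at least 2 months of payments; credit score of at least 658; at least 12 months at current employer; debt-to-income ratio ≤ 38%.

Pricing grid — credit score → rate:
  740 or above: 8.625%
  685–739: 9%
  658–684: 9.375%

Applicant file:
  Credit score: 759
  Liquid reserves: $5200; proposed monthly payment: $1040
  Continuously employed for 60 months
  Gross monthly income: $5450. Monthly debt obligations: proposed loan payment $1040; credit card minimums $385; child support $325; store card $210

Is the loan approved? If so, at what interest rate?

Approved at 8.625%

Credit score 759 ≥ 658 (meets minimum)
Liquid reserves cover 5,200/1,040 = 5.0 months — ≥ 2 required
Total monthly debts = (1,040 + 385 + 325 + 210) = 1,960. Debt-to-income = 1,960/5,450 = 36% — meets 38% limit
Employment 60 ≥ 12 months
All requirements met. Score 759 falls in the 740 or above tier → 8.625%.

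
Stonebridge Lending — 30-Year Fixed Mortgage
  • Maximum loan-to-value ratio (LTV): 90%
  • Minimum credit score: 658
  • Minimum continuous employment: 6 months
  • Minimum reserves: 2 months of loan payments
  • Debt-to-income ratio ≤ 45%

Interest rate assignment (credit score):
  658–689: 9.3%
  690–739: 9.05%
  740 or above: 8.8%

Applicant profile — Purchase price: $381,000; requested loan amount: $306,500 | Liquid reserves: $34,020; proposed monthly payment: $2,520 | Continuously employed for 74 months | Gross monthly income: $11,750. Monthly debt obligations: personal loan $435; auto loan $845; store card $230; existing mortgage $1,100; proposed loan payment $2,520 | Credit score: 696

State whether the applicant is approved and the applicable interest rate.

Approved at 9.05%

Credit score 696 ≥ 658 (meets minimum)
Employment 74 ≥ 6 months
Total monthly debts = (435 + 845 + 230 + 1,100 + 2,520) = 5,130. Debt-to-income = 5,130/11,750 = 43.7% — meets 45% limit
LTV: 306,500 ÷ 381,000 = 80.4%, within 90% cap
Reserves: 34,020 ÷ 2,520 = 13.5 months (meets 2-month minimum)
All requirements met. Score 696 falls in the 690–739 tier → 9.05%.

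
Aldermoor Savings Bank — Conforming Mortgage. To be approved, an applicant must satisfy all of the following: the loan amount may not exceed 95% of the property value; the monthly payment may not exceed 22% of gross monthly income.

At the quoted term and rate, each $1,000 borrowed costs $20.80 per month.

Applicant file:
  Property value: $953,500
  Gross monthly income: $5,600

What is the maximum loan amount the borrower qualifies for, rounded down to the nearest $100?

$59,200

Payment cap: 22% × $5,600 = $1,232/month.
At $20.80 per $1,000, that supports 1,232/20.80 × 1,000 ≈ $59,230 → $59,200.
LTV cap: 95% × $953,500 = $905,825 → $905,800.
Binding constraint: payment-to-income.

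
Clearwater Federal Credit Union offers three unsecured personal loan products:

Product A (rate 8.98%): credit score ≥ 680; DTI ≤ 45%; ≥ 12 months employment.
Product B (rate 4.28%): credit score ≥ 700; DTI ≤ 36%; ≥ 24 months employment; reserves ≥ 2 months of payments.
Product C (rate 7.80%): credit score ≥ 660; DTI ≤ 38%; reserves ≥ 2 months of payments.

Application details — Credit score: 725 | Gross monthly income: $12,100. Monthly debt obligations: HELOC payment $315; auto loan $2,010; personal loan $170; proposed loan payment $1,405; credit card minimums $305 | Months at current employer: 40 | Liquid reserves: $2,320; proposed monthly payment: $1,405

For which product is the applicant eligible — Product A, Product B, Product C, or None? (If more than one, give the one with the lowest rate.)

Total debts = (315 + 2,010 + 170 + 1,405 + 305) = 4,205; DTI = 4,205/12,100 = 34.8%.
Reserves = 2,320/1,405 = 1.7 months.
Product A: score 725 ≥ 680; DTI 34.8% ≤ 45%; employment 40 ≥ 12 mo → qualifies.
Product B: score 725 ≥ 700; DTI 34.8% ≤ 36%; employment 40 ≥ 24 mo; reserves 1.7 < 2 mo → does not qualify.
Product C: score 725 ≥ 660; DTI 34.8% ≤ 38%; reserves 1.7 < 2 mo → does not qualify.

Product A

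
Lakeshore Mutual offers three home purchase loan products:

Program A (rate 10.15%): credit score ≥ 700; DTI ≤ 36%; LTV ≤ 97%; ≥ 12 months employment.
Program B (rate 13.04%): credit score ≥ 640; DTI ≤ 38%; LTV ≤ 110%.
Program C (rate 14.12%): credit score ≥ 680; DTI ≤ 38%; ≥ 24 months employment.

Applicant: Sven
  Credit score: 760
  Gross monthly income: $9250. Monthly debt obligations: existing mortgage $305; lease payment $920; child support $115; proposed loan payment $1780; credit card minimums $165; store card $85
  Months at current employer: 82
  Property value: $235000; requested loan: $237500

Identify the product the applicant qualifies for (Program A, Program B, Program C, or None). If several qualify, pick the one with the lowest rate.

Program B

Total debts = (305 + 920 + 115 + 1,780 + 165 + 85) = 3,370; DTI = 3,370/9,250 = 36.4%.
LTV = 237,500/235,000 = 101.1%.
Program A: score 760 ≥ 700; DTI 36.4% > 36%; LTV 101.1% > 97%; employment 82 ≥ 12 mo → does not qualify.
Program B: score 760 ≥ 640; DTI 36.4% ≤ 38%; LTV 101.1% ≤ 110% → qualifies.
Program C: score 760 ≥ 680; DTI 36.4% ≤ 38%; employment 82 ≥ 24 mo → qualifies.
Qualifying: Program B, Program C. Lowest rate is 13.04% → Program B.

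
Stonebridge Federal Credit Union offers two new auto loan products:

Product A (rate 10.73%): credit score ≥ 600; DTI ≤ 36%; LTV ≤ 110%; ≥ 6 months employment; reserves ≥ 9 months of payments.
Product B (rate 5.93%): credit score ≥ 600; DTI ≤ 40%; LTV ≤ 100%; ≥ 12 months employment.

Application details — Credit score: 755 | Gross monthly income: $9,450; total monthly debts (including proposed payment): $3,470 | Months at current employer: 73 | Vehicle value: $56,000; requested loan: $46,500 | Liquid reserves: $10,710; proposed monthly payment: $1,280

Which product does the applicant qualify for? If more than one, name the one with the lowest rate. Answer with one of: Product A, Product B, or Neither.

DTI = 3,470/9,450 = 36.7%.
LTV = 46,500/56,000 = 83%.
Reserves = 10,710/1,280 = 8.4 months.
Product A: score 755 ≥ 600; DTI 36.7% > 36%; LTV 83% ≤ 110%; employment 73 ≥ 6 mo; reserves 8.4 < 9 mo → does not qualify.
Product B: score 755 ≥ 600; DTI 36.7% ≤ 40%; LTV 83% ≤ 100%; employment 73 ≥ 12 mo → qualifies.

Product B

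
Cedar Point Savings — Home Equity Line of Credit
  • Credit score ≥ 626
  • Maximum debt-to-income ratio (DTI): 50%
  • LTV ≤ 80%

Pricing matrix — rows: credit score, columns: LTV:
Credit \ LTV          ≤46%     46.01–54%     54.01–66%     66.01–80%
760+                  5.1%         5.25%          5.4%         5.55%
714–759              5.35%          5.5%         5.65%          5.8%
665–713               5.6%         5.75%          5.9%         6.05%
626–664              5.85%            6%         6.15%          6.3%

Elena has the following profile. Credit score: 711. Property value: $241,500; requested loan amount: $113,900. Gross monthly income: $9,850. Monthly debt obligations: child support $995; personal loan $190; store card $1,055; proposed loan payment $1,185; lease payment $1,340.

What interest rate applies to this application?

5.75%

Credit score 711 ≥ 626; Total monthly debts = (995 + 190 + 1,055 + 1,185 + 1,340) = 4,765. Debt-to-income = 4,765/9,850 = 48.4% — meets 50% limit
Loan-to-value = 113,900/241,500 = 47.2% — pass (80% max)
Row: 711 falls in 665–713. Column: 47.2% falls in 46.01–54%. Rate = 5.75%.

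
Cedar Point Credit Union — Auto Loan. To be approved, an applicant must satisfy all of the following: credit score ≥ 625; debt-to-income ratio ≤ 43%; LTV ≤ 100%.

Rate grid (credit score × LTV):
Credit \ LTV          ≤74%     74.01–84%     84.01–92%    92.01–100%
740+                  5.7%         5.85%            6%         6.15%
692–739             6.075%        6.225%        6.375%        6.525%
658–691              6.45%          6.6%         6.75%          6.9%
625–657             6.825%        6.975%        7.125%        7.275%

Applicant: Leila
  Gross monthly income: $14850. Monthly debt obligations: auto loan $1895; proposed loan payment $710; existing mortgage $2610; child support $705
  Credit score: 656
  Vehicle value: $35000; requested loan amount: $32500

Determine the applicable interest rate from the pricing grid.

7.275%

Credit score 656 ≥ 625; Total monthly debts = (1,895 + 710 + 2,610 + 705) = 5,920. Debt-to-income = 5,920/14,850 = 39.9% — meets 43% limit
LTV = 32,500/35,000 = 92.9% ≤ 100%
Score 656 is in the 625–657 band; LTV 92.9% is in the 92.01–100% band → 7.275%.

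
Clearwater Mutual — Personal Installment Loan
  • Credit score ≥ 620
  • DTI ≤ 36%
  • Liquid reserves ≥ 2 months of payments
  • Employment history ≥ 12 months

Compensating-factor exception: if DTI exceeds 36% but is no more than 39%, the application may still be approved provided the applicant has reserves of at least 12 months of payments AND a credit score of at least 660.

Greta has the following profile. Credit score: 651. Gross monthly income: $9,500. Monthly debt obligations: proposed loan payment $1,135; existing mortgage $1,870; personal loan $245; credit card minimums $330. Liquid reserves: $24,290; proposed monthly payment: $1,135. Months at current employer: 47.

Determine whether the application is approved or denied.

Credit score 651 ≥ 620 (meets base)
Total debts = (1,135 + 1,870 + 245 + 330) = 3,580. DTI: 3,580 ÷ 9,500 = 37.7%, over the 36% base limit.
Reserves = 24,290/1,135 = 21.4 months ≥ 2
Employment 47 ≥ 12 months
37.7% falls in the override range (36%–39%), so the compensating-factor test applies.
Reserves 21.4 ≥ 12 months; credit score 651 < 660.
Override conditions not both satisfied; exception does not apply.

Denied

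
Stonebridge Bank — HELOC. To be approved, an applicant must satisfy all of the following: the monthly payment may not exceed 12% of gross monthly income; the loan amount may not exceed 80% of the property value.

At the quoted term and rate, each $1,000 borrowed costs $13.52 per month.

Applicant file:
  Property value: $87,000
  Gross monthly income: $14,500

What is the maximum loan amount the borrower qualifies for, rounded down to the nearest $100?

$69,600

Payment cap: 12% × $14,500 = $1,740/month.
At $13.52 per $1,000, that supports 1,740/13.52 × 1,000 ≈ $128,698 → $128,600.
LTV cap: 80% × $87,000 = $69,600 → $69,600.
Binding constraint: loan-to-value.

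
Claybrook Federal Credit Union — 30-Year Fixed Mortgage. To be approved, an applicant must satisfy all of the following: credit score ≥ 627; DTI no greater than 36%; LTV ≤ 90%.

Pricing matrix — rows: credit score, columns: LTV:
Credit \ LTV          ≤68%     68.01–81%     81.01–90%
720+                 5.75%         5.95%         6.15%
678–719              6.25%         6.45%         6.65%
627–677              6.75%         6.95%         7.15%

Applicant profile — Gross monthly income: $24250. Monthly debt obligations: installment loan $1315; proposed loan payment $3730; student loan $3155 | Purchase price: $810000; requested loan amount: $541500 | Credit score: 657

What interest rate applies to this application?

6.75%

Credit score 657 ≥ 627; Total monthly debts = (1,315 + 3,730 + 3,155) = 8,200. Debt-to-income = 8,200/24,250 = 33.8% — meets 36% limit
LTV: 541,500 ÷ 810,000 = 66.9%, within 90% cap
Row: 657 falls in 627–677. Column: 66.9% falls in ≤68%. Rate = 6.75%.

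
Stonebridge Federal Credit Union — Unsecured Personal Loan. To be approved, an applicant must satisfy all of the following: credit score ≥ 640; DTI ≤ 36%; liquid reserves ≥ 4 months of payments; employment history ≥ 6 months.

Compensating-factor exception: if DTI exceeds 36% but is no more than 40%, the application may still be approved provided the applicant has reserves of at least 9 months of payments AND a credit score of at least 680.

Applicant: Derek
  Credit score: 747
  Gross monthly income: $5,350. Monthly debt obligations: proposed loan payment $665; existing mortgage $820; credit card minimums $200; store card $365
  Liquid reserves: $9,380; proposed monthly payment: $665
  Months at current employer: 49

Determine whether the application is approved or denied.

Credit score 747 ≥ 640 (meets base)
Total debts = (665 + 820 + 200 + 365) = 2,050. DTI = 2,050/5,350 = 38.3% > 36% — standard DTI limit exceeded.
Reserves = 9,380/665 = 14.1 months ≥ 4
Employment 49 ≥ 6 months
38.3% falls in the override range (36%–40%), so the compensating-factor test applies.
Reserves 14.1 ≥ 9 months; credit score 747 ≥ 680.
Both override conditions satisfied; DTI exception granted.

Approved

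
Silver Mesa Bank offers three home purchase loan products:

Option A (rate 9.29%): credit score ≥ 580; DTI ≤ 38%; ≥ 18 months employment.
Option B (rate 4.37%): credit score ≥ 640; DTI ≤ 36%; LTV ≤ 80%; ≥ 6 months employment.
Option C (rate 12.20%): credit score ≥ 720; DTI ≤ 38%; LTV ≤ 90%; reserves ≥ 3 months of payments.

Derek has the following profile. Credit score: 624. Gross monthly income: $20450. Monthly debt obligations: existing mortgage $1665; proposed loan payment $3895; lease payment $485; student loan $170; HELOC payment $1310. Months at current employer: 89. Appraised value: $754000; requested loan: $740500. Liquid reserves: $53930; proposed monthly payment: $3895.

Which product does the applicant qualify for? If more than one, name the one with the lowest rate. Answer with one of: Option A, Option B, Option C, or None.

Option A

Total debts = (1,665 + 3,895 + 485 + 170 + 1,310) = 7,525; DTI = 7,525/20,450 = 36.8%.
LTV = 740,500/754,000 = 98.2%.
Reserves = 53,930/3,895 = 13.8 months.
Option A: score 624 ≥ 580; DTI 36.8% ≤ 38%; employment 89 ≥ 18 mo → qualifies.
Option B: score 624 < 640; DTI 36.8% > 36%; LTV 98.2% > 80%; employment 89 ≥ 6 mo → does not qualify.
Option C: score 624 < 720; DTI 36.8% ≤ 38%; LTV 98.2% > 90%; reserves 13.8 ≥ 3 mo → does not qualify.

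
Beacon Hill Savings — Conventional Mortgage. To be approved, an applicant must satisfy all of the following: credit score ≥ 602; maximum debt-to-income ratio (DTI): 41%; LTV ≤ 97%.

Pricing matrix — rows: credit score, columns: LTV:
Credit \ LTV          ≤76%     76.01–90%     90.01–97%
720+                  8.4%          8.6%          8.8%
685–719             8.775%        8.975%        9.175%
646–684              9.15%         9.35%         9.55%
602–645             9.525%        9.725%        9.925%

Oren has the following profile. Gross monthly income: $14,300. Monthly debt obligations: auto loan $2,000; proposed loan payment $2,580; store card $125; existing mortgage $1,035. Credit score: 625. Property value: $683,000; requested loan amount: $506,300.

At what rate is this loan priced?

9.525%

Credit score 625 ≥ 602; Total monthly debts = (2,000 + 2,580 + 125 + 1,035) = 5,740. DTI = 5,740/14,300 = 40.1% ≤ 41%
LTV: 506,300 ÷ 683,000 = 74.1%, within 97% cap
Credit 625 → row 602–645; LTV 74.1% → column ≤76%. Grid cell → 9.525%.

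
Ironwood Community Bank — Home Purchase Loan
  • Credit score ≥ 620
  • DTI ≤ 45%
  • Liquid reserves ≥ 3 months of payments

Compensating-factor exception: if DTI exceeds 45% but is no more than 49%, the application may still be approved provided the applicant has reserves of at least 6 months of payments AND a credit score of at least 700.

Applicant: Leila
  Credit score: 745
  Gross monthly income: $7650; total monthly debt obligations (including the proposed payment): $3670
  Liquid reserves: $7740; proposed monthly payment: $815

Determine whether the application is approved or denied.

Approved

Credit score 745 ≥ 620 (meets base)
DTI: 3,670 ÷ 7,650 = 48%, over the 45% base limit.
Liquid reserves cover 7,740/815 = 9.5 months — ≥ 3 required
48% falls in the override range (45%–49%), so the compensating-factor test applies.
Override check — reserves: 9.5 mo (ok); score: 745 (ok).
Both compensating conditions met → exception applies.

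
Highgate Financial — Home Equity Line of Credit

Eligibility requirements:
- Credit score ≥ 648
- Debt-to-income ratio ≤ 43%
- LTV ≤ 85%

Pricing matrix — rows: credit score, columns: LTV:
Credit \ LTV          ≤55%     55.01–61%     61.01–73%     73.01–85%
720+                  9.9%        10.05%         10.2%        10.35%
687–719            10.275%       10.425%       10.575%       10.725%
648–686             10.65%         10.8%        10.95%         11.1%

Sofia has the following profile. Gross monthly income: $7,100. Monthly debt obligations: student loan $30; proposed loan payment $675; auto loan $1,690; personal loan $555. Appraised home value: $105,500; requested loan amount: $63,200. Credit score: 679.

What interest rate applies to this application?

Credit score 679 ≥ 648; Total monthly debts = (30 + 675 + 1,690 + 555) = 2,950. DTI: 2,950 ÷ 7,100 = 41.5%, within the 43% cap
LTV: 63,200 ÷ 105,500 = 59.9%, within 85% cap
Row: 679 falls in 648–686. Column: 59.9% falls in 55.01–61%. Rate = 10.8%.

10.8%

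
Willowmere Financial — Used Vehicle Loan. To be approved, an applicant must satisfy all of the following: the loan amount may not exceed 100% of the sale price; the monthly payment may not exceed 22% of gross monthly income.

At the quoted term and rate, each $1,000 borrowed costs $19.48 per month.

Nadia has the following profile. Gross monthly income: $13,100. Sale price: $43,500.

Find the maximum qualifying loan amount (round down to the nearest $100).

$43,500

Payment cap: 22% × $13,100 = $2,882/month.
At $19.48 per $1,000, that supports 2,882/19.48 × 1,000 ≈ $147,946 → $147,900.
LTV cap: 100% × $43,500 = $43,500 → $43,500.
Binding constraint: loan-to-value.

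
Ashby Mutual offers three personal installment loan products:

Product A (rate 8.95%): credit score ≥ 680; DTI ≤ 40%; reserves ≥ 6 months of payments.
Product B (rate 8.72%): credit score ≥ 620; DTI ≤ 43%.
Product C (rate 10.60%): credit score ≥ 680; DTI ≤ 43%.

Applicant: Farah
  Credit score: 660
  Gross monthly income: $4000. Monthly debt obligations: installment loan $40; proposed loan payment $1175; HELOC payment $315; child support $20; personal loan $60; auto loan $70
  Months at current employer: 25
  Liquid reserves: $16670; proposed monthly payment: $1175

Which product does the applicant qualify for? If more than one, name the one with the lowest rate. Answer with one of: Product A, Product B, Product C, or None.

Product B

Total debts = (40 + 1,175 + 315 + 20 + 60 + 70) = 1,680; DTI = 1,680/4,000 = 42%.
Reserves = 16,670/1,175 = 14.2 months.
Product A: score 660 < 680; DTI 42% > 40%; reserves 14.2 ≥ 6 mo → does not qualify.
Product B: score 660 ≥ 620; DTI 42% ≤ 43% → qualifies.
Product C: score 660 < 680; DTI 42% ≤ 43% → does not qualify.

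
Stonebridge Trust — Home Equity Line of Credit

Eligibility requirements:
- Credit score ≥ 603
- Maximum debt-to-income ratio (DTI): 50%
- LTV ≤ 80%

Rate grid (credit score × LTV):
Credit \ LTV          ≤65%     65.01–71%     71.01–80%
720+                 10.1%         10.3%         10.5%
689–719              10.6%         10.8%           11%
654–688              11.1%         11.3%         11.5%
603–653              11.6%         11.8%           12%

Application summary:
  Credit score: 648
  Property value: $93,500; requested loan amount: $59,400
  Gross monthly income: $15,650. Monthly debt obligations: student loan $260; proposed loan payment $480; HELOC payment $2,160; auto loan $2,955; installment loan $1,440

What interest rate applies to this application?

11.6%

Credit score 648 ≥ 603; Total monthly debts = (260 + 480 + 2,160 + 2,955 + 1,440) = 7,295. Debt-to-income = 7,295/15,650 = 46.6% — meets 50% limit
LTV: 59,400 ÷ 93,500 = 63.5%, within 80% cap
Row: 648 falls in 603–653. Column: 63.5% falls in ≤65%. Rate = 11.6%.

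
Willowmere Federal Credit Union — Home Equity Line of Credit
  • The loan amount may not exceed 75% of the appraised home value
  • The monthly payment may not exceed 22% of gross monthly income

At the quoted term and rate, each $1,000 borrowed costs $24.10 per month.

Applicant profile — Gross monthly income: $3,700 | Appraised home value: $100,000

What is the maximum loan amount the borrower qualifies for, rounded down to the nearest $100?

Payment cap: 22% × $3,700 = $814/month.
At $24.10 per $1,000, that supports 814/24.10 × 1,000 ≈ $33,775 → $33,700.
LTV cap: 75% × $100,000 = $75,000 → $75,000.
Binding constraint: payment-to-income.

$33,700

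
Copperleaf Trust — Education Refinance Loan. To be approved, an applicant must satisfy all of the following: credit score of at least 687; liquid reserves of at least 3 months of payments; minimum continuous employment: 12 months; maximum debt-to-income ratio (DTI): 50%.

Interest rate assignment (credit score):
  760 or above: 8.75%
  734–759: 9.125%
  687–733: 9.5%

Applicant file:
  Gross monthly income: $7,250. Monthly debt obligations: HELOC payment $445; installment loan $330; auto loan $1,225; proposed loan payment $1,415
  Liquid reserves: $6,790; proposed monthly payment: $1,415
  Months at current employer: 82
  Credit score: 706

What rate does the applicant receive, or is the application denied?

Credit score 706 ≥ 687 (meets minimum)
Employment 82 ≥ 12 months
Liquid reserves cover 6,790/1,415 = 4.8 months — ≥ 3 required
Total monthly debts = (445 + 330 + 1,225 + 1,415) = 3,415. DTI = 3,415/7,250 = 47.1% ≤ 50%
All requirements met. Score 706 falls in the 687–733 tier → 9.5%.

Approved at 9.5%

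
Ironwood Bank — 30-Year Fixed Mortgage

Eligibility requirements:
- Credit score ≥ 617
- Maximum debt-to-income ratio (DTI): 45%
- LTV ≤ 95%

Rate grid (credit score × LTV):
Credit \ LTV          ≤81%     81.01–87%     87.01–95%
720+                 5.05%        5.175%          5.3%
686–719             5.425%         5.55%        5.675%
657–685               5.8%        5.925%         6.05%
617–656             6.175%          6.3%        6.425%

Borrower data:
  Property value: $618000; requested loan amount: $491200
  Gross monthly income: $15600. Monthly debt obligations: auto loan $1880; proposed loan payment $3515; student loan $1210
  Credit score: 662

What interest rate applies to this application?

Credit score 662 ≥ 617; Total monthly debts = (1,880 + 3,515 + 1,210) = 6,605. DTI = 6,605/15,600 = 42.3% ≤ 45%
LTV: 491,200 ÷ 618,000 = 79.5%, within 95% cap
Row: 662 falls in 657–685. Column: 79.5% falls in ≤81%. Rate = 5.8%.

5.8%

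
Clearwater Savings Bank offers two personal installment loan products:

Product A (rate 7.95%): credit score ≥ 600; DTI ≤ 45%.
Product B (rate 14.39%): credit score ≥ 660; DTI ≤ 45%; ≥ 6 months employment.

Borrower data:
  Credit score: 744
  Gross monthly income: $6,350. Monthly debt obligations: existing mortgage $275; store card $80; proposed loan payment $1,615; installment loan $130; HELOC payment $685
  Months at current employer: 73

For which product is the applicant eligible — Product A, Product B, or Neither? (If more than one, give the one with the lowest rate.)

Product A

Total debts = (275 + 80 + 1,615 + 130 + 685) = 2,785; DTI = 2,785/6,350 = 43.9%.
Product A: score 744 ≥ 600; DTI 43.9% ≤ 45% → qualifies.
Product B: score 744 ≥ 660; DTI 43.9% ≤ 45%; employment 73 ≥ 6 mo → qualifies.
Qualifying: Product A, Product B. Lowest rate is 7.95% → Product A.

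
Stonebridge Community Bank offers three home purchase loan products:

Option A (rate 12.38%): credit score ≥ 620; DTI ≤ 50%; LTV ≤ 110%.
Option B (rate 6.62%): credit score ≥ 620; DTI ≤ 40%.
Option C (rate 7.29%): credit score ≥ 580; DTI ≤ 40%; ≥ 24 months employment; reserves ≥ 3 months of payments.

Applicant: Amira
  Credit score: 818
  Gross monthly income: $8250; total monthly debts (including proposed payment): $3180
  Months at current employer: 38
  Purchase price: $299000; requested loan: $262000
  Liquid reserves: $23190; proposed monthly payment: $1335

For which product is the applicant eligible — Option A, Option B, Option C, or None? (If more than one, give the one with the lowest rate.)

DTI = 3,180/8,250 = 38.5%.
LTV = 262,000/299,000 = 87.6%.
Reserves = 23,190/1,335 = 17.4 months.
Option A: score 818 ≥ 620; DTI 38.5% ≤ 50%; LTV 87.6% ≤ 110% → qualifies.
Option B: score 818 ≥ 620; DTI 38.5% ≤ 40% → qualifies.
Option C: score 818 ≥ 580; DTI 38.5% ≤ 40%; employment 38 ≥ 24 mo; reserves 17.4 ≥ 3 mo → qualifies.
Qualifying: Option A, Option B, Option C. Lowest rate is 6.62% → Option B.

Option B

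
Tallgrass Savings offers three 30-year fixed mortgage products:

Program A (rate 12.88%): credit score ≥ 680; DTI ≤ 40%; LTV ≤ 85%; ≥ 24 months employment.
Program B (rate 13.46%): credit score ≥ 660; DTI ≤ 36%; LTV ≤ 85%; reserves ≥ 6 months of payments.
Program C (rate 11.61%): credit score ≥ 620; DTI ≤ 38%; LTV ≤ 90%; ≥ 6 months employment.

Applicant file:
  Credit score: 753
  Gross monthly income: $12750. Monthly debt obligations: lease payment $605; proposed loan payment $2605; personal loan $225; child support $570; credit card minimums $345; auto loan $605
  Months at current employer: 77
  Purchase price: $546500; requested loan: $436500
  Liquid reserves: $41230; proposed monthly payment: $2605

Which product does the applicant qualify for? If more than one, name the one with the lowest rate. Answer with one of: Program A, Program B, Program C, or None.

Program A

Total debts = (605 + 2,605 + 225 + 570 + 345 + 605) = 4,955; DTI = 4,955/12,750 = 38.9%.
LTV = 436,500/546,500 = 79.9%.
Reserves = 41,230/2,605 = 15.8 months.
Program A: score 753 ≥ 680; DTI 38.9% ≤ 40%; LTV 79.9% ≤ 85%; employment 77 ≥ 24 mo → qualifies.
Program B: score 753 ≥ 660; DTI 38.9% > 36%; LTV 79.9% ≤ 85%; reserves 15.8 ≥ 6 mo → does not qualify.
Program C: score 753 ≥ 620; DTI 38.9% > 38%; LTV 79.9% ≤ 90%; employment 77 ≥ 6 mo → does not qualify.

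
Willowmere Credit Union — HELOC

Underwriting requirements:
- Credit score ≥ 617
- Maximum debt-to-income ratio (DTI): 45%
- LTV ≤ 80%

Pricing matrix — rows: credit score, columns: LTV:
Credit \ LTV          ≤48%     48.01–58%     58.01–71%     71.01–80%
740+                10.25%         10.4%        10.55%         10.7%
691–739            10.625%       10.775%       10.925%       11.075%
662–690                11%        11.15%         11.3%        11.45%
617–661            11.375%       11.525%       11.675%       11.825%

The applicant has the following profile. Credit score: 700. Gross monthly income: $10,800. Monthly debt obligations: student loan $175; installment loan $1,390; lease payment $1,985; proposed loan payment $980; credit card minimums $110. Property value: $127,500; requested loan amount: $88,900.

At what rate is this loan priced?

Credit score 700 ≥ 617; Total monthly debts = (175 + 1,390 + 1,985 + 980 + 110) = 4,640. DTI: 4,640 ÷ 10,800 = 43%, within the 45% cap
LTV = 88,900/127,500 = 69.7% ≤ 80%
Credit 700 → row 691–739; LTV 69.7% → column 58.01–71%. Grid cell → 10.925%.

10.925%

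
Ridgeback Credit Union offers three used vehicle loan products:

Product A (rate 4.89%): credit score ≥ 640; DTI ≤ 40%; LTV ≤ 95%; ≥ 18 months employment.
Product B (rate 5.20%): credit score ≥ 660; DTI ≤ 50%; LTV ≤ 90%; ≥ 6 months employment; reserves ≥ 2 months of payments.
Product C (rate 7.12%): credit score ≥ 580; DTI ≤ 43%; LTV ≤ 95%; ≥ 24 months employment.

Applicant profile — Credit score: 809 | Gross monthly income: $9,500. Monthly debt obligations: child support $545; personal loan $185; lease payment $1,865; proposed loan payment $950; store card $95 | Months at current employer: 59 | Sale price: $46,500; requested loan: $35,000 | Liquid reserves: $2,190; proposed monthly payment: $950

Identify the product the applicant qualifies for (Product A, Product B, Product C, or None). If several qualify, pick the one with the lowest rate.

Total debts = (545 + 185 + 1,865 + 950 + 95) = 3,640; DTI = 3,640/9,500 = 38.3%.
LTV = 35,000/46,500 = 75.3%.
Reserves = 2,190/950 = 2.3 months.
Product A: score 809 ≥ 640; DTI 38.3% ≤ 40%; LTV 75.3% ≤ 95%; employment 59 ≥ 18 mo → qualifies.
Product B: score 809 ≥ 660; DTI 38.3% ≤ 50%; LTV 75.3% ≤ 90%; employment 59 ≥ 6 mo; reserves 2.3 ≥ 2 mo → qualifies.
Product C: score 809 ≥ 580; DTI 38.3% ≤ 43%; LTV 75.3% ≤ 95%; employment 59 ≥ 24 mo → qualifies.
Qualifying: Product A, Product B, Product C. Lowest rate is 4.89% → Product A.

Product A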